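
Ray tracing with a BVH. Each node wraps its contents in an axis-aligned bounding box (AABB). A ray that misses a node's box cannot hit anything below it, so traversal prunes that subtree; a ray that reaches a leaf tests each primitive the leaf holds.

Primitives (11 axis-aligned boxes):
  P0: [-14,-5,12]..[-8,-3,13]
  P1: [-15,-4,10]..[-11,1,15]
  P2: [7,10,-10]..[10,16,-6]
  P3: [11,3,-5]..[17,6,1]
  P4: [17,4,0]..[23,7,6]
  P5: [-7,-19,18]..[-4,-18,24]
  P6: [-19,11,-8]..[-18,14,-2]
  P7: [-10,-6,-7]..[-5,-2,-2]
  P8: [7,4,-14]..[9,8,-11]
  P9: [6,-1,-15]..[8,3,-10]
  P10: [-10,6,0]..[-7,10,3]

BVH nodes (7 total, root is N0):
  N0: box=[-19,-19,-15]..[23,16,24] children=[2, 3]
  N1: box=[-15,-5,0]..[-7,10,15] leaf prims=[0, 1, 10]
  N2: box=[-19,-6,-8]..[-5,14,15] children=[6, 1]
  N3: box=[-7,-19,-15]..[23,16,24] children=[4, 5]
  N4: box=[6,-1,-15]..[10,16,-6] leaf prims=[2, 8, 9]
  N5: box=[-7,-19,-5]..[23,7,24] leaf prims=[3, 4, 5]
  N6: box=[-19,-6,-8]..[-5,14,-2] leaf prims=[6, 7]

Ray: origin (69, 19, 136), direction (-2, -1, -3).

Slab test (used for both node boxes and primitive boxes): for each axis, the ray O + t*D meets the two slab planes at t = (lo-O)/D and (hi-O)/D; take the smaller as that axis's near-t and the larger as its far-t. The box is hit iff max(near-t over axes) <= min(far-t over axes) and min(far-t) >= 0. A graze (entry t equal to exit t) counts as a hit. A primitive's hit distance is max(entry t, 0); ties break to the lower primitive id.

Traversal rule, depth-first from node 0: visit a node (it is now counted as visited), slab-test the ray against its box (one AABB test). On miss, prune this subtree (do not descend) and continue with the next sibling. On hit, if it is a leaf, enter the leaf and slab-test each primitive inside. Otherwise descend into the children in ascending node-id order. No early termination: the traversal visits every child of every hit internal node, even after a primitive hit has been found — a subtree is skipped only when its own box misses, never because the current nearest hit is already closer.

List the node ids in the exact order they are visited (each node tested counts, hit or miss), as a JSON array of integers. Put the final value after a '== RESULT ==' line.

Trace the traversal:
N0 x:[23,44] y:[3,38] z:[112/3,151/3] -> hit [112/3,38], descend [2, 3]
  N2 x:[37,44] y:[5,25] z:[121/3,48] -> miss, prune
  N3 x:[23,38] y:[3,38] z:[112/3,151/3] -> hit [112/3,38], descend [4, 5]
    N4 x:[59/2,63/2] y:[3,20] z:[142/3,151/3] -> miss, prune
    N5 x:[23,38] y:[12,38] z:[112/3,47] -> hit [112/3,38] leaf, test {P3(miss), P4(miss), P5@t=112/3}

Summary -> nodes [0, 2, 3, 4, 5]; box-tests=5; leaf-entries=1; first=P5

== RESULT ==
[0, 2, 3, 4, 5]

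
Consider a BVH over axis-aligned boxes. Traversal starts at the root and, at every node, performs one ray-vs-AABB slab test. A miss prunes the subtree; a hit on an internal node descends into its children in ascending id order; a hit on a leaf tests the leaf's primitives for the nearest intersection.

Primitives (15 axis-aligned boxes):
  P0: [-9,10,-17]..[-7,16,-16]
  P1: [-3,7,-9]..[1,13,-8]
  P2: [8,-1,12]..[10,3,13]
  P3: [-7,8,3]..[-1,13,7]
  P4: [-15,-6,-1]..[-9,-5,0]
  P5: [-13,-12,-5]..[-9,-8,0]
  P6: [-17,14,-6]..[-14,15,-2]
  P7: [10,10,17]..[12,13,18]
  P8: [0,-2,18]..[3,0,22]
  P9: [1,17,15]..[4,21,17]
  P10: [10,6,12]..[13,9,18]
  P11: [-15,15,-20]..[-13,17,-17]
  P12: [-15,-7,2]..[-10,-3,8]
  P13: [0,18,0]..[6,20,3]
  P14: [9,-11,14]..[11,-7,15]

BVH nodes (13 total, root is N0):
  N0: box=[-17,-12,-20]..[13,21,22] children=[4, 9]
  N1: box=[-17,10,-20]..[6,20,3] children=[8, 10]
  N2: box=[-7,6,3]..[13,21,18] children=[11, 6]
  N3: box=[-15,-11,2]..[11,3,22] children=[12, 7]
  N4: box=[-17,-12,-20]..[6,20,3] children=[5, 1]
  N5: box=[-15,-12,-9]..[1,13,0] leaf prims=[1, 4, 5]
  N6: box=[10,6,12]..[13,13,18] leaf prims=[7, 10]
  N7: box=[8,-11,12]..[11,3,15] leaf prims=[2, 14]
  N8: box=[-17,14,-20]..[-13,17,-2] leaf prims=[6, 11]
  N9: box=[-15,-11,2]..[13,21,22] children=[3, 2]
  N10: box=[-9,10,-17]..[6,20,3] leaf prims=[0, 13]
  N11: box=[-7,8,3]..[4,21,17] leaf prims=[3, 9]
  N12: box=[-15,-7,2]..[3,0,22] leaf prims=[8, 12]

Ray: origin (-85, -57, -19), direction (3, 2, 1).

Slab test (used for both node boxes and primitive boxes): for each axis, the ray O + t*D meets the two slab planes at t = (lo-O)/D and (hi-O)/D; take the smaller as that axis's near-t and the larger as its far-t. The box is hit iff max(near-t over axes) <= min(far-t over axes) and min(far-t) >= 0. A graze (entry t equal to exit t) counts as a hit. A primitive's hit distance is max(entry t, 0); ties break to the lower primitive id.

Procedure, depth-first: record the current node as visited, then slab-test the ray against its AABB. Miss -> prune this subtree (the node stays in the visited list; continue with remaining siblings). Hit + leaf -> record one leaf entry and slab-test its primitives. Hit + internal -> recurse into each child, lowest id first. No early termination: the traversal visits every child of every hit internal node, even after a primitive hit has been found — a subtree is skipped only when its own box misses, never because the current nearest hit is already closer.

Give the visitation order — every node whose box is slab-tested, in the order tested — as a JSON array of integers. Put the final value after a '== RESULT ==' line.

Traverse from the root:
N0 x:[68/3,98/3] y:[45/2,39] z:[-1,41] -> hit [68/3,98/3], descend [4, 9]
  N4 x:[68/3,91/3] y:[45/2,77/2] z:[-1,22] -> miss, prune
  N9 x:[70/3,98/3] y:[23,39] z:[21,41] -> hit [70/3,98/3], descend [2, 3]
    N2 x:[26,98/3] y:[63/2,39] z:[22,37] -> hit [63/2,98/3], descend [6, 11]
      N6 x:[95/3,98/3] y:[63/2,35] z:[31,37] -> hit [95/3,98/3] leaf, test {P7(miss), P10@t=95/3}
      N11 x:[26,89/3] y:[65/2,39] z:[22,36] -> miss, prune
    N3 x:[70/3,32] y:[23,30] z:[21,41] -> hit [70/3,30], descend [7, 12]
      N7 x:[31,32] y:[23,30] z:[31,34] -> miss, prune
      N12 x:[70/3,88/3] y:[25,57/2] z:[21,41] -> hit [25,57/2] leaf, test {P8(miss), P12@t=25}

order=[0, 4, 9, 2, 6, 11, 3, 7, 12]  |boxes|=9  |leaves|=2  hit=P12

== RESULT ==
[0, 4, 9, 2, 6, 11, 3, 7, 12]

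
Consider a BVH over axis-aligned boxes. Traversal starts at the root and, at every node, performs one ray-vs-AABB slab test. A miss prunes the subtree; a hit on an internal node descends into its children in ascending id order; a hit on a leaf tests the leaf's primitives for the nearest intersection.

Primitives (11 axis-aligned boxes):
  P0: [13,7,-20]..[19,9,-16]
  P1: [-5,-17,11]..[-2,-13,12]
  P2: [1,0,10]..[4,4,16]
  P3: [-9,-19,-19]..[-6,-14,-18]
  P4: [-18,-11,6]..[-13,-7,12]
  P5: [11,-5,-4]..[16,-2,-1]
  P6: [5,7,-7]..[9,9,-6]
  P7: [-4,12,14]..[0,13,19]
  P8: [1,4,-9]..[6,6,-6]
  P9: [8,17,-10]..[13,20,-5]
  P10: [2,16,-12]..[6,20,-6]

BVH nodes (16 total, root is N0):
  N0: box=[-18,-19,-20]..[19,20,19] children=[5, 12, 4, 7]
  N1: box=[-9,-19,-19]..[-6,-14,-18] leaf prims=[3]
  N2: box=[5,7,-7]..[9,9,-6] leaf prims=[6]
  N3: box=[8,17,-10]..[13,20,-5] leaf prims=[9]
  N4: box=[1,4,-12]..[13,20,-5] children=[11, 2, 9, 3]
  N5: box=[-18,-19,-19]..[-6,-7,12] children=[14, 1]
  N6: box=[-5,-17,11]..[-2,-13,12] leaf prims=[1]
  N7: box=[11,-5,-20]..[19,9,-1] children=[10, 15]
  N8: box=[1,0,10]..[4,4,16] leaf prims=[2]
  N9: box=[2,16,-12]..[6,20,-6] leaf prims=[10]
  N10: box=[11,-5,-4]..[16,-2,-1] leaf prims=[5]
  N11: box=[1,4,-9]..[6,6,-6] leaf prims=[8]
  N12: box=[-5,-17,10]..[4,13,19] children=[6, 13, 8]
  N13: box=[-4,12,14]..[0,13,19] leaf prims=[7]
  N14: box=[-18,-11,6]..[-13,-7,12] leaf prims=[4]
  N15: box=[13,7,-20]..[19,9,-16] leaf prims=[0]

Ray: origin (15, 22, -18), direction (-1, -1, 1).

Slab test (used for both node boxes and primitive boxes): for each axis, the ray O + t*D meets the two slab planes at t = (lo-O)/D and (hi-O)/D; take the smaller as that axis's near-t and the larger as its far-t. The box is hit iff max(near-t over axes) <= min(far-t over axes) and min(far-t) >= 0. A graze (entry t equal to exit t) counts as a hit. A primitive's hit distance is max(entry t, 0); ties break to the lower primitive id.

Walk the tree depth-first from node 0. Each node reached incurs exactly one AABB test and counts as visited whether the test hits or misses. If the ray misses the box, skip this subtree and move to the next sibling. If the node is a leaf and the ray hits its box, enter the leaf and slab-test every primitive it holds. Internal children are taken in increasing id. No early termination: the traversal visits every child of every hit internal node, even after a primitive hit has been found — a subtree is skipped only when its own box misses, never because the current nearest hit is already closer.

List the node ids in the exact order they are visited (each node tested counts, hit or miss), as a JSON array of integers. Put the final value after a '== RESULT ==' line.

Trace the traversal:
N0 x:[-4,33] y:[2,41] z:[-2,37] -> hit [2,33], descend [4, 5, 7, 12]
  N4 x:[2,14] y:[2,18] z:[6,13] -> hit [6,13], descend [2, 3, 9, 11]
    N2 x:[6,10] y:[13,15] z:[11,12] -> miss, prune
    N3 x:[2,7] y:[2,5] z:[8,13] -> miss, prune
    N9 x:[9,13] y:[2,6] z:[6,12] -> miss, prune
    N11 x:[9,14] y:[16,18] z:[9,12] -> miss, prune
  N5 x:[21,33] y:[29,41] z:[-1,30] -> hit [29,30], descend [1, 14]
    N1 x:[21,24] y:[36,41] z:[-1,0] -> miss, prune
    N14 x:[28,33] y:[29,33] z:[24,30] -> hit [29,30] leaf, test {P4@t=29}
  N7 x:[-4,4] y:[13,27] z:[-2,17] -> miss, prune
  N12 x:[11,20] y:[9,39] z:[28,37] -> miss, prune

order=[0, 4, 2, 3, 9, 11, 5, 1, 14, 7, 12]  |boxes|=11  |leaves|=1  hit=P4

== RESULT ==
[0, 4, 2, 3, 9, 11, 5, 1, 14, 7, 12]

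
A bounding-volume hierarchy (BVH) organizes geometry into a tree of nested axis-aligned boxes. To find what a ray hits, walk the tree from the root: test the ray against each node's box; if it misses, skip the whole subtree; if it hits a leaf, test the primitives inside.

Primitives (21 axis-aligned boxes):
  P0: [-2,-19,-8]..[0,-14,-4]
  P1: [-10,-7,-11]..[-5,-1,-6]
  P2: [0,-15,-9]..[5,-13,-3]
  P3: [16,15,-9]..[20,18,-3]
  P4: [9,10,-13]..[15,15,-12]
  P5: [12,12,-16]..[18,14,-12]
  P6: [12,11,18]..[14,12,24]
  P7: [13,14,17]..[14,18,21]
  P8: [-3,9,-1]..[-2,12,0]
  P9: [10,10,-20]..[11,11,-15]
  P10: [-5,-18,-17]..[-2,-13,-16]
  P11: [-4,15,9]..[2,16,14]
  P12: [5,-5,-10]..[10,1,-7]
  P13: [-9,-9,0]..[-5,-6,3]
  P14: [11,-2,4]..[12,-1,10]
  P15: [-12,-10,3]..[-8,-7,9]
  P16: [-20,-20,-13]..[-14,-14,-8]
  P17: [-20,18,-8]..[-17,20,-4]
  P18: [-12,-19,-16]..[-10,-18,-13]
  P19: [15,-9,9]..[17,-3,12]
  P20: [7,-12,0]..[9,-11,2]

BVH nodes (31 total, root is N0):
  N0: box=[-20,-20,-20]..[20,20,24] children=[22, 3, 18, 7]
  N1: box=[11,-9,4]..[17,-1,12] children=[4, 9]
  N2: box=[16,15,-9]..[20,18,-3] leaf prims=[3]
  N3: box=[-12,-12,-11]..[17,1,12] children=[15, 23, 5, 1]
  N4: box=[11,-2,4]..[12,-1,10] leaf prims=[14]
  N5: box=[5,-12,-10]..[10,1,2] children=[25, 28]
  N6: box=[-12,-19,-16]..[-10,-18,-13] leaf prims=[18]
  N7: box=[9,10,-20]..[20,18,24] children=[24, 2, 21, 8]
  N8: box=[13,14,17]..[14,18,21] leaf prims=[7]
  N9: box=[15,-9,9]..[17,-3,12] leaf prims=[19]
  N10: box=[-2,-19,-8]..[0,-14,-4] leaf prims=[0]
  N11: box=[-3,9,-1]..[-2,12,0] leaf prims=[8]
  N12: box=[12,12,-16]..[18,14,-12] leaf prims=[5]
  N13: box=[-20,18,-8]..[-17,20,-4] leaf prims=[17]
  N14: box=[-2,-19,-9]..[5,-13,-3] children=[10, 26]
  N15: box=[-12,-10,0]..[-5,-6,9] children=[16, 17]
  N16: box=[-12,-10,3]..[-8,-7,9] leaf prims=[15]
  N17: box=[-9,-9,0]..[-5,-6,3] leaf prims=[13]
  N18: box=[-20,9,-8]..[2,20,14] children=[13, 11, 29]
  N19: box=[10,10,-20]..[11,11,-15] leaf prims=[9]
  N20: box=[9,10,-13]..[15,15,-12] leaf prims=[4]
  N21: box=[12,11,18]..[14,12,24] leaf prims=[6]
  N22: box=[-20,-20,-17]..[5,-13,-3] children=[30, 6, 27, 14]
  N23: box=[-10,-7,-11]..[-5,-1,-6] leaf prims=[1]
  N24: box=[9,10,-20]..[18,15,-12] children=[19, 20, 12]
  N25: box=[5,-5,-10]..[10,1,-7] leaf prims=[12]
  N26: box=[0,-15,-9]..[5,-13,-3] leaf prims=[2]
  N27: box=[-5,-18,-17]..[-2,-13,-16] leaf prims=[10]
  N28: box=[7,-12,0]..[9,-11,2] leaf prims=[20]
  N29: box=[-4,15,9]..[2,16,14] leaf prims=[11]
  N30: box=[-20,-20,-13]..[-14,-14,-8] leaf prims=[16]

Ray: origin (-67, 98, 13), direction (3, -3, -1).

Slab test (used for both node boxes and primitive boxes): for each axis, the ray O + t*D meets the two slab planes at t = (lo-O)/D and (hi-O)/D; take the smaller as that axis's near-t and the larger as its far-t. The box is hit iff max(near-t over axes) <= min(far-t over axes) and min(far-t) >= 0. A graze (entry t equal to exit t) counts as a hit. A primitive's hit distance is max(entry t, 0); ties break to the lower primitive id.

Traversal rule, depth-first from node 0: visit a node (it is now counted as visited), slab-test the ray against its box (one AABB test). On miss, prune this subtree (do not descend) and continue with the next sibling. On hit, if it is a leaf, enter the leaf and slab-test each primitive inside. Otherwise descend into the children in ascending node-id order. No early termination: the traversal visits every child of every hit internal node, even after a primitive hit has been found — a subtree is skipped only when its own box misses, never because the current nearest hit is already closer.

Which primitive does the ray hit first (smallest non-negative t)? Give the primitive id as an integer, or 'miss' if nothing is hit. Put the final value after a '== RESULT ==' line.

Walk:
N0 x:[47/3,29] y:[26,118/3] z:[-11,33] -> hit [26,29], descend [3, 7, 18, 22]
  N3 x:[55/3,28] y:[97/3,110/3] z:[1,24] -> miss, prune
  N7 x:[76/3,29] y:[80/3,88/3] z:[-11,33] -> hit [80/3,29], descend [2, 8, 21, 24]
    N2 x:[83/3,29] y:[80/3,83/3] z:[16,22] -> miss, prune
    N8 x:[80/3,27] y:[80/3,28] z:[-8,-4] -> miss, prune
    N21 x:[79/3,27] y:[86/3,29] z:[-11,-5] -> miss, prune
    N24 x:[76/3,85/3] y:[83/3,88/3] z:[25,33] -> hit [83/3,85/3], descend [12, 19, 20]
      N12 x:[79/3,85/3] y:[28,86/3] z:[25,29] -> hit [28,85/3] leaf, test {P5@t=28}
      N19 x:[77/3,26] y:[29,88/3] z:[28,33] -> miss, prune
      N20 x:[76/3,82/3] y:[83/3,88/3] z:[25,26] -> miss, prune
  N18 x:[47/3,23] y:[26,89/3] z:[-1,21] -> miss, prune
  N22 x:[47/3,24] y:[37,118/3] z:[16,30] -> miss, prune

Visited [0, 3, 7, 2, 8, 21, 24, 12, 19, 20, 18, 22]. Tests: 12 box, 1 leaf. Nearest: P5.

== RESULT ==
5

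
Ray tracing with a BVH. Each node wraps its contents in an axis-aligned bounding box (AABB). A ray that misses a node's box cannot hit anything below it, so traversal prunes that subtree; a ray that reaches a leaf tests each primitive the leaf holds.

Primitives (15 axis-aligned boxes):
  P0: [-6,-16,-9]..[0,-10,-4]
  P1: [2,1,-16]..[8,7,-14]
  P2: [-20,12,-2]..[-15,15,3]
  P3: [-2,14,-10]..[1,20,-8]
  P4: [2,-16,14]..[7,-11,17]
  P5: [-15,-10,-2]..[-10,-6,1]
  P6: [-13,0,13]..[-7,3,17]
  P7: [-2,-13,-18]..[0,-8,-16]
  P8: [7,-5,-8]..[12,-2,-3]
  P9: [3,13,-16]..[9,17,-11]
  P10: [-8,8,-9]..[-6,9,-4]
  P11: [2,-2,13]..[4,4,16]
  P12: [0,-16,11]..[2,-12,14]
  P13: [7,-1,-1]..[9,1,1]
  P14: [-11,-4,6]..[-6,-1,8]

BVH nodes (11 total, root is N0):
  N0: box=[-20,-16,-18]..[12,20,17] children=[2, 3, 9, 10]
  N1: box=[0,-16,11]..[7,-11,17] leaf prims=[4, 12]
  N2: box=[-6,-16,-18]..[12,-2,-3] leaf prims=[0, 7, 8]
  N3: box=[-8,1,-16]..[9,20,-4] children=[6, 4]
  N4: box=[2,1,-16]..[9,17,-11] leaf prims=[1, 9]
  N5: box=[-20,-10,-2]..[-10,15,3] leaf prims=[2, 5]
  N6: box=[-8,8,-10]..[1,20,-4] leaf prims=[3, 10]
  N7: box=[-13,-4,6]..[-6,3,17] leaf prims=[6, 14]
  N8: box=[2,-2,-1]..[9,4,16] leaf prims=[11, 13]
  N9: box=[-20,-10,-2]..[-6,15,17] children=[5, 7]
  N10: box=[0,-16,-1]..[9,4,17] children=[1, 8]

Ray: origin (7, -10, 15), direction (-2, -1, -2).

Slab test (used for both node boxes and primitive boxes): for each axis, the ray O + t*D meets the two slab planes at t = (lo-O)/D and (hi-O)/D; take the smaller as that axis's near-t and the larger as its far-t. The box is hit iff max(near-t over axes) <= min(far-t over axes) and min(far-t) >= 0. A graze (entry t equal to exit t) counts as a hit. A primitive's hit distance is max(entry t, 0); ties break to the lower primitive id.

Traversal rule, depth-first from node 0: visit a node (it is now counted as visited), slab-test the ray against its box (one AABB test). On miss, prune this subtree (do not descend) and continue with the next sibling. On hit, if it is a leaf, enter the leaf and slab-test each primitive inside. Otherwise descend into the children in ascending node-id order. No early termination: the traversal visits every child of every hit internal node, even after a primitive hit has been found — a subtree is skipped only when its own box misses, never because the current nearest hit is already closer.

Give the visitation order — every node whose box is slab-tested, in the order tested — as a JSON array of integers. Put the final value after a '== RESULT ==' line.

Trace the traversal:
N0 x:[-5/2,27/2] y:[-30,6] z:[-1,33/2] -> hit [-1,6], descend [2, 3, 9, 10]
  N2 x:[-5/2,13/2] y:[-8,6] z:[9,33/2] -> miss, prune
  N3 x:[-1,15/2] y:[-30,-11] z:[19/2,31/2] -> miss, prune
  N9 x:[13/2,27/2] y:[-25,0] z:[-1,17/2] -> miss, prune
  N10 x:[-1,7/2] y:[-14,6] z:[-1,8] -> hit [-1,7/2], descend [1, 8]
    N1 x:[0,7/2] y:[1,6] z:[-1,2] -> hit [1,2] leaf, test {P4(miss), P12(miss)}
    N8 x:[-1,5/2] y:[-14,-8] z:[-1/2,8] -> miss, prune

Summary -> nodes [0, 2, 3, 9, 10, 1, 8]; box-tests=7; leaf-entries=1; first=miss

== RESULT ==
[0, 2, 3, 9, 10, 1, 8]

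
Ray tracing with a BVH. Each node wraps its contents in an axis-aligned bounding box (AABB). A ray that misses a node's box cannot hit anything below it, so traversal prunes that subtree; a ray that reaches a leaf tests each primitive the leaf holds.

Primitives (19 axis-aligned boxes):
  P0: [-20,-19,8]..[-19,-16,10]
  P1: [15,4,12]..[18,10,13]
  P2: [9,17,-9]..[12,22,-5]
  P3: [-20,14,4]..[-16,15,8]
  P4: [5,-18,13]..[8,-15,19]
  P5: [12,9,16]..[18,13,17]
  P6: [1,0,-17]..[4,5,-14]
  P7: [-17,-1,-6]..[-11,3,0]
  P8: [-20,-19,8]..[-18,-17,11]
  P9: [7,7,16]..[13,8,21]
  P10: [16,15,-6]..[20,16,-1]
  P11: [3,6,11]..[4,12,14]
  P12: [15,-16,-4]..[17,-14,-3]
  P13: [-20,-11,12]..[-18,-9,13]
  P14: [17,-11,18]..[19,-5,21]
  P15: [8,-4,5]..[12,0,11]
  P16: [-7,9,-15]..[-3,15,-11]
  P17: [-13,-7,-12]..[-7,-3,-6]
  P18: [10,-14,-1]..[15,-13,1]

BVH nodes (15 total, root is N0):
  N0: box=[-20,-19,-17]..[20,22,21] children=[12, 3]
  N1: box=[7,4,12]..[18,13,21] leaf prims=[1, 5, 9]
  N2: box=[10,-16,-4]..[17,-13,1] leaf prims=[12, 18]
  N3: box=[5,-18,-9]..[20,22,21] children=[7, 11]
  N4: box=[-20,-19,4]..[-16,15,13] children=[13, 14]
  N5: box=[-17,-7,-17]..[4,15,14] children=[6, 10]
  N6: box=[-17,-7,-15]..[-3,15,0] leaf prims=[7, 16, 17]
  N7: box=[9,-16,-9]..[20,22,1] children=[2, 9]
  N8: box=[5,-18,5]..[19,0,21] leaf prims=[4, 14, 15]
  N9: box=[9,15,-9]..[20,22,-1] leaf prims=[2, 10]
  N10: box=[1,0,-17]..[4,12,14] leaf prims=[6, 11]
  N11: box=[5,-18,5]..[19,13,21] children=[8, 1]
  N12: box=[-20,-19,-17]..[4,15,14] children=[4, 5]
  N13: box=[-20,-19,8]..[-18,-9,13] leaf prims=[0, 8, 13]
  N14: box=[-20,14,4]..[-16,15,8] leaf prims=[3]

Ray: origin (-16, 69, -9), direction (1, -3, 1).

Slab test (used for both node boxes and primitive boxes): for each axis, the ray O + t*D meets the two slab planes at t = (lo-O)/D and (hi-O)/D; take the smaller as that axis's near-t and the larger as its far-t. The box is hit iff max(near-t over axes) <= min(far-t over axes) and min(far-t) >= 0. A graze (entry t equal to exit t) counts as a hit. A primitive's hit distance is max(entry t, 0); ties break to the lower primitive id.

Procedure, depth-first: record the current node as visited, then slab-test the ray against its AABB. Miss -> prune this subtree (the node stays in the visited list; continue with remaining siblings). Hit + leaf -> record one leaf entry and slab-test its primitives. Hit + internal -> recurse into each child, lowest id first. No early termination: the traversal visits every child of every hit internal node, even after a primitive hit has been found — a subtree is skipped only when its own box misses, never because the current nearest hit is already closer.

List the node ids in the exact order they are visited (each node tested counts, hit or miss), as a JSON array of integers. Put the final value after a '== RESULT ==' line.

Traverse from the root:
N0 x:[-4,36] y:[47/3,88/3] z:[-8,30] -> hit [47/3,88/3], descend [3, 12]
  N3 x:[21,36] y:[47/3,29] z:[0,30] -> hit [21,29], descend [7, 11]
    N7 x:[25,36] y:[47/3,85/3] z:[0,10] -> miss, prune
    N11 x:[21,35] y:[56/3,29] z:[14,30] -> hit [21,29], descend [1, 8]
      N1 x:[23,34] y:[56/3,65/3] z:[21,30] -> miss, prune
      N8 x:[21,35] y:[23,29] z:[14,30] -> hit [23,29] leaf, test {P4(miss), P14(miss), P15(miss)}
  N12 x:[-4,20] y:[18,88/3] z:[-8,23] -> hit [18,20], descend [4, 5]
    N4 x:[-4,0] y:[18,88/3] z:[13,22] -> miss, prune
    N5 x:[-1,20] y:[18,76/3] z:[-8,23] -> hit [18,20], descend [6, 10]
      N6 x:[-1,13] y:[18,76/3] z:[-6,9] -> miss, prune
      N10 x:[17,20] y:[19,23] z:[-8,23] -> hit [19,20] leaf, test {P6(miss), P11@t=20}

Summary -> nodes [0, 3, 7, 11, 1, 8, 12, 4, 5, 6, 10]; box-tests=11; leaf-entries=2; first=P11

== RESULT ==
[0, 3, 7, 11, 1, 8, 12, 4, 5, 6, 10]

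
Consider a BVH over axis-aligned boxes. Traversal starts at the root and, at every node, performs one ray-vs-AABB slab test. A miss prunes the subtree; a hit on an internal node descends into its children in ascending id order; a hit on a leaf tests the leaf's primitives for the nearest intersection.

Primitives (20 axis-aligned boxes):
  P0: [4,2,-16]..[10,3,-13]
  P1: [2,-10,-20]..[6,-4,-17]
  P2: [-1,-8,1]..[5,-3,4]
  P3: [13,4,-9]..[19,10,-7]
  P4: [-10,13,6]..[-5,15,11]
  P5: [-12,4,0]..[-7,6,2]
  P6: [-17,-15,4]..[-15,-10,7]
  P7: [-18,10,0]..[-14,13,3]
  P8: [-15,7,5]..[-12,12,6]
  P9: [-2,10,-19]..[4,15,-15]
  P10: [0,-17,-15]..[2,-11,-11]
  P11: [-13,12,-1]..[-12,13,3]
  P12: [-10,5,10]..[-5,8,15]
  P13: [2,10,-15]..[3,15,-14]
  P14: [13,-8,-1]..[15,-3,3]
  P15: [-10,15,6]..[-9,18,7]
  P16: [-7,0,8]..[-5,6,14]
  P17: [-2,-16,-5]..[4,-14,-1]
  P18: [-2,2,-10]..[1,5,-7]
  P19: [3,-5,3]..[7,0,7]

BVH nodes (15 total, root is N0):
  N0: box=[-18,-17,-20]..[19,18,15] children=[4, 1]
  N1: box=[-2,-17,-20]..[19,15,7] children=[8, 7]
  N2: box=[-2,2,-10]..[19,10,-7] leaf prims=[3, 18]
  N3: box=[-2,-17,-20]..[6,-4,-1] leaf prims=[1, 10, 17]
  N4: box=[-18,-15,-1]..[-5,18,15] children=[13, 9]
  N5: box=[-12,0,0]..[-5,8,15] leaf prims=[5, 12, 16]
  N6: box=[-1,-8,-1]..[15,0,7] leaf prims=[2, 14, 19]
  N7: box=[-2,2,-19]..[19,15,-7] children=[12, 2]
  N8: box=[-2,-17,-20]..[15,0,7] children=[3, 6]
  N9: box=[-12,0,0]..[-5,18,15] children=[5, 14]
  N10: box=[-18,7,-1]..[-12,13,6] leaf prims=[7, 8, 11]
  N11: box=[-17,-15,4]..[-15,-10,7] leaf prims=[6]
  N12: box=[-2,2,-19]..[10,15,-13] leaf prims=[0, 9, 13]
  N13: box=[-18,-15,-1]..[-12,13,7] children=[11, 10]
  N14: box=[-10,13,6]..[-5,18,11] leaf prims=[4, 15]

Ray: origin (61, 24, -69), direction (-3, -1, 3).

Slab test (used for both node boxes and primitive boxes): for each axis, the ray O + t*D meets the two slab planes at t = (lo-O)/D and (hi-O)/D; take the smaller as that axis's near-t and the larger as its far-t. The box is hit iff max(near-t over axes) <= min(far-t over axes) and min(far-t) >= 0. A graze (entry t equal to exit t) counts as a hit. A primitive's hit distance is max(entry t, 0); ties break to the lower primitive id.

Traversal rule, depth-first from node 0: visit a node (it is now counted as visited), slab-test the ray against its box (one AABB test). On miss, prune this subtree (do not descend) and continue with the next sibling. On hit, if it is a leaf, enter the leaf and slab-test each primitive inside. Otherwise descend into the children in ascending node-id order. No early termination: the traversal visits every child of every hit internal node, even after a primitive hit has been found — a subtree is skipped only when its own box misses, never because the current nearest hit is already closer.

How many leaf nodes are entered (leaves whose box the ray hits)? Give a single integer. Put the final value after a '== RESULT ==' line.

Traverse from the root:
N0 x:[14,79/3] y:[6,41] z:[49/3,28] -> hit [49/3,79/3], descend [1, 4]
  N1 x:[14,21] y:[9,41] z:[49/3,76/3] -> hit [49/3,21], descend [7, 8]
    N7 x:[14,21] y:[9,22] z:[50/3,62/3] -> hit [50/3,62/3], descend [2, 12]
      N2 x:[14,21] y:[14,22] z:[59/3,62/3] -> hit [59/3,62/3] leaf, test {P3(miss), P18@t=20}
      N12 x:[17,21] y:[9,22] z:[50/3,56/3] -> hit [17,56/3] leaf, test {P0(miss), P9(miss), P13(miss)}
    N8 x:[46/3,21] y:[24,41] z:[49/3,76/3] -> miss, prune
  N4 x:[22,79/3] y:[6,39] z:[68/3,28] -> hit [68/3,79/3], descend [9, 13]
    N9 x:[22,73/3] y:[6,24] z:[23,28] -> hit [23,24], descend [5, 14]
      N5 x:[22,73/3] y:[16,24] z:[23,28] -> hit [23,24] leaf, test {P5(miss), P12(miss), P16(miss)}
      N14 x:[22,71/3] y:[6,11] z:[25,80/3] -> miss, prune
    N13 x:[73/3,79/3] y:[11,39] z:[68/3,76/3] -> hit [73/3,76/3], descend [10, 11]
      N10 x:[73/3,79/3] y:[11,17] z:[68/3,25] -> miss, prune
      N11 x:[76/3,26] y:[34,39] z:[73/3,76/3] -> miss, prune

order=[0, 1, 7, 2, 12, 8, 4, 9, 5, 14, 13, 10, 11]  |boxes|=13  |leaves|=3  hit=P18

== RESULT ==
3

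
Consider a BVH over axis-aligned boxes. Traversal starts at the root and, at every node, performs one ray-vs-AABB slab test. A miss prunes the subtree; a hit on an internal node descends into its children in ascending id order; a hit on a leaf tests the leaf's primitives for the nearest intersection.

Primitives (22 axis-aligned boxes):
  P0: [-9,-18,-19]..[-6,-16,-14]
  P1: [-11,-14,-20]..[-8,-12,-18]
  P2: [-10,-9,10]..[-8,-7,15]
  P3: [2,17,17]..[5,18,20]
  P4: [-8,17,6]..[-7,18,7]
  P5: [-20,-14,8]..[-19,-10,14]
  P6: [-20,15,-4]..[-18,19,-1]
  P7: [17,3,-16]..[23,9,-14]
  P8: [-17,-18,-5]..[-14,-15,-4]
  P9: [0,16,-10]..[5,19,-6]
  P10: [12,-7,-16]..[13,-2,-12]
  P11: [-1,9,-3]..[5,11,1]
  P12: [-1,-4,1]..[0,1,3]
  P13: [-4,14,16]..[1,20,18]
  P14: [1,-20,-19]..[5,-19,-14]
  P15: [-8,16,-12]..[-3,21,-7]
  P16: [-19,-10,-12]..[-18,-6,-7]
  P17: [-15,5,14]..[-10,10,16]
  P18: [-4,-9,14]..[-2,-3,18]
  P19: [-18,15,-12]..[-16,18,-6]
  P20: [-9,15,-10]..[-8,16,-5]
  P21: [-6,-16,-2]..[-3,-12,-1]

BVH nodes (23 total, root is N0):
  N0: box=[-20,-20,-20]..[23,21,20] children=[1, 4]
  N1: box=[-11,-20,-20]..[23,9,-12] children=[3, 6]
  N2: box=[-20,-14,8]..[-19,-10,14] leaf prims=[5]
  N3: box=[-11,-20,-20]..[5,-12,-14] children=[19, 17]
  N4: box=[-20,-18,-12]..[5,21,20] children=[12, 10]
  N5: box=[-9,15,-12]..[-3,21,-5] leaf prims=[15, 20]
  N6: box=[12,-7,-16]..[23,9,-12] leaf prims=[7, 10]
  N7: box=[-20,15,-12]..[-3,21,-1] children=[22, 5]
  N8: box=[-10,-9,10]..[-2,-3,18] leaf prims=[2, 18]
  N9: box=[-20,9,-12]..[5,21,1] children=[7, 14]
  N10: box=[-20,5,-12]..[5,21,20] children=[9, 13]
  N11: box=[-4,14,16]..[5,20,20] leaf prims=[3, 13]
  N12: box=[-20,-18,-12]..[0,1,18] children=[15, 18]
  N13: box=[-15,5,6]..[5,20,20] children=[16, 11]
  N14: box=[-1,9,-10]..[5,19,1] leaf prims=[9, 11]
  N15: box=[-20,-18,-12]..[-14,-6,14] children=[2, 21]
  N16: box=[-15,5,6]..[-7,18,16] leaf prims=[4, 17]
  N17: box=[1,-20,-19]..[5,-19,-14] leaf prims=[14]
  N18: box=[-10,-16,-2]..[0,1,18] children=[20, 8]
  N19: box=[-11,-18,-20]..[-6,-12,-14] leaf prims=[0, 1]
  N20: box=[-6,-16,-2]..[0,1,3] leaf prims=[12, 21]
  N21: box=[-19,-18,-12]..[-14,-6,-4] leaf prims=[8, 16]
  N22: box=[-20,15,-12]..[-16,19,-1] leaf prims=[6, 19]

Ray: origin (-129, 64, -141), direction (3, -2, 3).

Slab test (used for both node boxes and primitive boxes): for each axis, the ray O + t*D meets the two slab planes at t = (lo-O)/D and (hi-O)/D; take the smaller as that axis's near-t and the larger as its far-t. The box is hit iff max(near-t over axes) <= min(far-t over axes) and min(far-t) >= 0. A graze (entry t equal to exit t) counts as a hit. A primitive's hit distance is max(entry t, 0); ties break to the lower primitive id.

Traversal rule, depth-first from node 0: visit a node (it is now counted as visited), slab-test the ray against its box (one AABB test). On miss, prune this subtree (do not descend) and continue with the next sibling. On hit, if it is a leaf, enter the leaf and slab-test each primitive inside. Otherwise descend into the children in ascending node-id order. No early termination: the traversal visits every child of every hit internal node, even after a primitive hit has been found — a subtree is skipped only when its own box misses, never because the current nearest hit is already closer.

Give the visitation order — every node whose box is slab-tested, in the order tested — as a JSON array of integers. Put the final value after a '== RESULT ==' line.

Trace the traversal:
N0 x:[109/3,152/3] y:[43/2,42] z:[121/3,161/3] -> hit [121/3,42], descend [1, 4]
  N1 x:[118/3,152/3] y:[55/2,42] z:[121/3,43] -> hit [121/3,42], descend [3, 6]
    N3 x:[118/3,134/3] y:[38,42] z:[121/3,127/3] -> hit [121/3,42], descend [17, 19]
      N17 x:[130/3,134/3] y:[83/2,42] z:[122/3,127/3] -> miss, prune
      N19 x:[118/3,41] y:[38,41] z:[121/3,127/3] -> hit [121/3,41] leaf, test {P0@t=122/3, P1(miss)}
    N6 x:[47,152/3] y:[55/2,71/2] z:[125/3,43] -> miss, prune
  N4 x:[109/3,134/3] y:[43/2,41] z:[43,161/3] -> miss, prune

order=[0, 1, 3, 17, 19, 6, 4]  |boxes|=7  |leaves|=1  hit=P0

== RESULT ==
[0, 1, 3, 17, 19, 6, 4]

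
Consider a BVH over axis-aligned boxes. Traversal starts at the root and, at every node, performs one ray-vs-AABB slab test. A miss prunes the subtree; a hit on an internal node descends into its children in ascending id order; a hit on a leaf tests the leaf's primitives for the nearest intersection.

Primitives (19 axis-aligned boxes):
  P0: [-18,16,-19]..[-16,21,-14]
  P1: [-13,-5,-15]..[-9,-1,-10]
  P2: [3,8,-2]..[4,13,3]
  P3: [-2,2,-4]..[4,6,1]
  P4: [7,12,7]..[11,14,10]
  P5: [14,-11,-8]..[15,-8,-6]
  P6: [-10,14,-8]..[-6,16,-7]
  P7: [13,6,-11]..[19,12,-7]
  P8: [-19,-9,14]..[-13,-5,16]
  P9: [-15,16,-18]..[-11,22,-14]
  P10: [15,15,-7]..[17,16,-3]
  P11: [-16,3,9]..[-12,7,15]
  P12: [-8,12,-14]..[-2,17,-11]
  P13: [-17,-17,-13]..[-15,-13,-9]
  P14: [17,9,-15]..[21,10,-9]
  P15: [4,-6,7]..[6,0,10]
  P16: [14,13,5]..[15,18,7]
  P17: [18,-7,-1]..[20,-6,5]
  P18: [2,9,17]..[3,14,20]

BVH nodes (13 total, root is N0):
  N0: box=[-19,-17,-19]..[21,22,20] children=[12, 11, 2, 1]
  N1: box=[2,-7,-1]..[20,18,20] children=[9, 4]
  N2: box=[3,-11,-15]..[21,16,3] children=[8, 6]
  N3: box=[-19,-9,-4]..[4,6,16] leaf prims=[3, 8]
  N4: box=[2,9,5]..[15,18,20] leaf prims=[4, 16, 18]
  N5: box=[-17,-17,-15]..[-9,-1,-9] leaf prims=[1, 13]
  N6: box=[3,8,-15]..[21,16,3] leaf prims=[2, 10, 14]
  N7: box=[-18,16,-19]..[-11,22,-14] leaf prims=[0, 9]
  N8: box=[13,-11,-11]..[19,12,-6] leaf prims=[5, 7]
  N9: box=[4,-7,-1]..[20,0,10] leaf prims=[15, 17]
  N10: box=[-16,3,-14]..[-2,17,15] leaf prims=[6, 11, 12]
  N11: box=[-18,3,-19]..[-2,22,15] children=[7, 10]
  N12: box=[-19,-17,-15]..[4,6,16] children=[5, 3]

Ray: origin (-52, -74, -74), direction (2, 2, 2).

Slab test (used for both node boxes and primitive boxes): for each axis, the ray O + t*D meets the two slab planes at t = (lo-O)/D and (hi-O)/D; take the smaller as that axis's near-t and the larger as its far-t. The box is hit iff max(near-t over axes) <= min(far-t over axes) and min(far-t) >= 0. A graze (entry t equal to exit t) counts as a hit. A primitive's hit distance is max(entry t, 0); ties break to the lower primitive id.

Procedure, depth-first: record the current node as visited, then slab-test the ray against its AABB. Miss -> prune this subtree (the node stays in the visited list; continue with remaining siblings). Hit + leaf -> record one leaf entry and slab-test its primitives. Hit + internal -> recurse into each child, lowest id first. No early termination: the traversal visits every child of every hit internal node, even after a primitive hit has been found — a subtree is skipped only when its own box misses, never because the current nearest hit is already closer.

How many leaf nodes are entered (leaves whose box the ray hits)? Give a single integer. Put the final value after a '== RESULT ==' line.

Trace the traversal:
N0 x:[33/2,73/2] y:[57/2,48] z:[55/2,47] -> hit [57/2,73/2], descend [1, 2, 11, 12]
  N1 x:[27,36] y:[67/2,46] z:[73/2,47] -> miss, prune
  N2 x:[55/2,73/2] y:[63/2,45] z:[59/2,77/2] -> hit [63/2,73/2], descend [6, 8]
    N6 x:[55/2,73/2] y:[41,45] z:[59/2,77/2] -> miss, prune
    N8 x:[65/2,71/2] y:[63/2,43] z:[63/2,34] -> hit [65/2,34] leaf, test {P5@t=33, P7(miss)}
  N11 x:[17,25] y:[77/2,48] z:[55/2,89/2] -> miss, prune
  N12 x:[33/2,28] y:[57/2,40] z:[59/2,45] -> miss, prune

Summary -> nodes [0, 1, 2, 6, 8, 11, 12]; box-tests=7; leaf-entries=1; first=P5

== RESULT ==
1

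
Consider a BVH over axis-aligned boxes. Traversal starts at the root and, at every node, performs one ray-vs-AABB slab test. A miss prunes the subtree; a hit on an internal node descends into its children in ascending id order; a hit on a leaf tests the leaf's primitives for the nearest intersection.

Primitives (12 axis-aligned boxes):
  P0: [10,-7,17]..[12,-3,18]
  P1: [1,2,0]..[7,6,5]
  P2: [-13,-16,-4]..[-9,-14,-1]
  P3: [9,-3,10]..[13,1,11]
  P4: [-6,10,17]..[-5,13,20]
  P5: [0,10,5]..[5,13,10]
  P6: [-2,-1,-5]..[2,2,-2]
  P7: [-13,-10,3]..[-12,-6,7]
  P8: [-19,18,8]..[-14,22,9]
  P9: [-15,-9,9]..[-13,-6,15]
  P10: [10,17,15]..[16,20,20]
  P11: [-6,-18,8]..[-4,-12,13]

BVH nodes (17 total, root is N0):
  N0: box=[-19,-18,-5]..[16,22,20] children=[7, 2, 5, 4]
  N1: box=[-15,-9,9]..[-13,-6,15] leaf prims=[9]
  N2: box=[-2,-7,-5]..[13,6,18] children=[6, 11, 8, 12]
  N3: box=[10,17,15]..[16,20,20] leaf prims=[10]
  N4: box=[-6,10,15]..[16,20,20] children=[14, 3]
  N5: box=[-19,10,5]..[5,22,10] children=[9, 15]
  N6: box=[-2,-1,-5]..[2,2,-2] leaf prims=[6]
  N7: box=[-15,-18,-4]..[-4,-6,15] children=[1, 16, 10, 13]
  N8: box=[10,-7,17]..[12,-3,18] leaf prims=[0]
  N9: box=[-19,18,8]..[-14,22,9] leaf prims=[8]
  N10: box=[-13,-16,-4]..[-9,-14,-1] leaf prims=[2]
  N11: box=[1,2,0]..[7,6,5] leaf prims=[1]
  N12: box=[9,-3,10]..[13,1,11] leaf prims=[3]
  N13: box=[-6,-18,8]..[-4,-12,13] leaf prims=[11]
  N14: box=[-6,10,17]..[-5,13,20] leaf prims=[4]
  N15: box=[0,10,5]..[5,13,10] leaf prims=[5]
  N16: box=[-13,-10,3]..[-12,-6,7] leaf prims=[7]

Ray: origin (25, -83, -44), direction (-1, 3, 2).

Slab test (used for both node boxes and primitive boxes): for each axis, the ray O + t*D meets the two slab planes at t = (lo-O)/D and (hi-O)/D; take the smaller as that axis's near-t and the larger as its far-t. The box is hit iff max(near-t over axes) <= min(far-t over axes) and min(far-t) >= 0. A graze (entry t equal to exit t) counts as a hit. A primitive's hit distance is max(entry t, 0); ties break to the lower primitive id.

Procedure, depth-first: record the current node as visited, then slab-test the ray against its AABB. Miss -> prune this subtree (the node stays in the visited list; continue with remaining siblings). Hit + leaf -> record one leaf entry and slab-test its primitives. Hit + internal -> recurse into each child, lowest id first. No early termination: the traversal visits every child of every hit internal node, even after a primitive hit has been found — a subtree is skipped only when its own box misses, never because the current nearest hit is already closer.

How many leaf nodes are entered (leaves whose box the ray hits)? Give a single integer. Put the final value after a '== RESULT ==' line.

Traverse from the root:
N0 x:[9,44] y:[65/3,35] z:[39/2,32] -> hit [65/3,32], descend [2, 4, 5, 7]
  N2 x:[12,27] y:[76/3,89/3] z:[39/2,31] -> hit [76/3,27], descend [6, 8, 11, 12]
    N6 x:[23,27] y:[82/3,85/3] z:[39/2,21] -> miss, prune
    N8 x:[13,15] y:[76/3,80/3] z:[61/2,31] -> miss, prune
    N11 x:[18,24] y:[85/3,89/3] z:[22,49/2] -> miss, prune
    N12 x:[12,16] y:[80/3,28] z:[27,55/2] -> miss, prune
  N4 x:[9,31] y:[31,103/3] z:[59/2,32] -> hit [31,31], descend [3, 14]
    N3 x:[9,15] y:[100/3,103/3] z:[59/2,32] -> miss, prune
    N14 x:[30,31] y:[31,32] z:[61/2,32] -> hit [31,31] leaf, test {P4@t=31}
  N5 x:[20,44] y:[31,35] z:[49/2,27] -> miss, prune
  N7 x:[29,40] y:[65/3,77/3] z:[20,59/2] -> miss, prune

order=[0, 2, 6, 8, 11, 12, 4, 3, 14, 5, 7]  |boxes|=11  |leaves|=1  hit=P4

== RESULT ==
1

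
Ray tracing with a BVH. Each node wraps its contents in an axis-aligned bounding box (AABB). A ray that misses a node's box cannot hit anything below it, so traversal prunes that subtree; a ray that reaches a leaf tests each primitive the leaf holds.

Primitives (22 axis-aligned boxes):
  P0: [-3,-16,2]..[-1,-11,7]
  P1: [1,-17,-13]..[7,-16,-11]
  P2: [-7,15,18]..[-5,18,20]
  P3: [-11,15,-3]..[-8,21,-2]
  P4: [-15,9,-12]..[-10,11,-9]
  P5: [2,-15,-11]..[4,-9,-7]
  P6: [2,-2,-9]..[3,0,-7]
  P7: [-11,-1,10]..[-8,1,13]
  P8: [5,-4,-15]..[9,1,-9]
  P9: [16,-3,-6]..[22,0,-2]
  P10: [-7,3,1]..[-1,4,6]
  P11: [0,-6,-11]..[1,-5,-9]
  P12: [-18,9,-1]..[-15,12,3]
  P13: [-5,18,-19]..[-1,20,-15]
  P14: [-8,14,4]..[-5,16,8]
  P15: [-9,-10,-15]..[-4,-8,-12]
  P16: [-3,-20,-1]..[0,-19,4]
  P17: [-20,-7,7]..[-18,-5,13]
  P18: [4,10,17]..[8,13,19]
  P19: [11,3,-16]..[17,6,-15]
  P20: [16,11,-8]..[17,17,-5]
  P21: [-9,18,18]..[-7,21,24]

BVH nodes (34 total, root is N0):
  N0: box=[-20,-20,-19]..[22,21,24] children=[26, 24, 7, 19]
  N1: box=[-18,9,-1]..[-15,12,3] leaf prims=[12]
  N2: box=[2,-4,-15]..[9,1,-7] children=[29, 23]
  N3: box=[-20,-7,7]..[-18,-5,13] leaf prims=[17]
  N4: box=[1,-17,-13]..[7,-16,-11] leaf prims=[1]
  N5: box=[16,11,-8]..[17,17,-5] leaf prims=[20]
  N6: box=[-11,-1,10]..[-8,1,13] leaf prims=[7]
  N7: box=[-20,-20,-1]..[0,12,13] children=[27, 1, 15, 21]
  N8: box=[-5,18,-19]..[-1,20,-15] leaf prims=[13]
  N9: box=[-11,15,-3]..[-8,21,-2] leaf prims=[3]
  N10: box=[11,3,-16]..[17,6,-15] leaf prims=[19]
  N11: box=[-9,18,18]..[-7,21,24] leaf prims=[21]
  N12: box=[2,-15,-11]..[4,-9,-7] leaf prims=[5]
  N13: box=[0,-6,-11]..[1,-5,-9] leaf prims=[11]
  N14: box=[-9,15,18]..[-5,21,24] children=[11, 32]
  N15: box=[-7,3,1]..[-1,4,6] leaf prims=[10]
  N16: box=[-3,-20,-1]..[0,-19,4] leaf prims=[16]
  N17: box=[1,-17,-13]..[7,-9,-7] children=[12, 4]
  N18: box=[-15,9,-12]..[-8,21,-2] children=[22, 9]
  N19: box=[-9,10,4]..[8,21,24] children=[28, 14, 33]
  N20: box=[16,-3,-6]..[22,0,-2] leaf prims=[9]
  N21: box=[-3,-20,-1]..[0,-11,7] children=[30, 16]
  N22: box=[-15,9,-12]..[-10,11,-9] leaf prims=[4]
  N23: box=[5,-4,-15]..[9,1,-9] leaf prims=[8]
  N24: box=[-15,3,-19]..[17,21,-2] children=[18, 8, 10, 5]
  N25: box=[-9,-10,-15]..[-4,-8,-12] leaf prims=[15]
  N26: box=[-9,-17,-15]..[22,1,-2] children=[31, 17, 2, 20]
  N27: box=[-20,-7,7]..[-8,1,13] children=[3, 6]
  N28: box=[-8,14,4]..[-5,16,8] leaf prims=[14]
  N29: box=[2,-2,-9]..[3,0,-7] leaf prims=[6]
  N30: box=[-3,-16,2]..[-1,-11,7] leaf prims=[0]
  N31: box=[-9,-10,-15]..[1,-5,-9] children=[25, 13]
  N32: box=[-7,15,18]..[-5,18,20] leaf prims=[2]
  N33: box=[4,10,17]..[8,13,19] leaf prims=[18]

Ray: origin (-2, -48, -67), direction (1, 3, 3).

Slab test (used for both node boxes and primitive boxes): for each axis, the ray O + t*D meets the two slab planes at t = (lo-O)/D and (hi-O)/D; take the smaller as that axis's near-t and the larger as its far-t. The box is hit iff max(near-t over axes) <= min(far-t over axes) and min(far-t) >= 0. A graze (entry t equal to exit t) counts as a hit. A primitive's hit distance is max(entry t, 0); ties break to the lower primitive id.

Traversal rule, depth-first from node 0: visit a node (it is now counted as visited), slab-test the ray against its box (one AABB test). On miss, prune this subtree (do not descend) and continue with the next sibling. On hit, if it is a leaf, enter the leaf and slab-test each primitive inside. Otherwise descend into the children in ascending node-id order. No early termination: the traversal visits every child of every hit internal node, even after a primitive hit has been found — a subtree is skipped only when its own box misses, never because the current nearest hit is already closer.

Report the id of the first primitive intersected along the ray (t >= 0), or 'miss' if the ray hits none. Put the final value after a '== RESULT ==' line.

Trace the traversal:
N0 x:[-18,24] y:[28/3,23] z:[16,91/3] -> hit [16,23], descend [7, 19, 24, 26]
  N7 x:[-18,2] y:[28/3,20] z:[22,80/3] -> miss, prune
  N19 x:[-7,10] y:[58/3,23] z:[71/3,91/3] -> miss, prune
  N24 x:[-13,19] y:[17,23] z:[16,65/3] -> hit [17,19], descend [5, 8, 10, 18]
    N5 x:[18,19] y:[59/3,65/3] z:[59/3,62/3] -> miss, prune
    N8 x:[-3,1] y:[22,68/3] z:[16,52/3] -> miss, prune
    N10 x:[13,19] y:[17,18] z:[17,52/3] -> hit [17,52/3] leaf, test {P19@t=17}
    N18 x:[-13,-6] y:[19,23] z:[55/3,65/3] -> miss, prune
  N26 x:[-7,24] y:[31/3,49/3] z:[52/3,65/3] -> miss, prune

Summary -> nodes [0, 7, 19, 24, 5, 8, 10, 18, 26]; box-tests=9; leaf-entries=1; first=P19

== RESULT ==
19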